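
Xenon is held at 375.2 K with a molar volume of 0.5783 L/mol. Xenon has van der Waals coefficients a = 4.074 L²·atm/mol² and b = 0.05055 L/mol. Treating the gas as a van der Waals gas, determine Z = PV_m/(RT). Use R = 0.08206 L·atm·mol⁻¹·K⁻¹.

P = RT/(V_m − b) − a/V_m² = (0.08206)(375.2)/(0.5783 − 0.05055) − 4.074/(0.5783)²
  = 30.789/0.52775 − 12.182 = 58.340 − 12.182 = 46.158 atm
Z = PV_m/(RT) = (46.158)(0.5783)/((0.08206)(375.2)) = 26.693/30.789 = 0.8670

Z ≈ 0.8670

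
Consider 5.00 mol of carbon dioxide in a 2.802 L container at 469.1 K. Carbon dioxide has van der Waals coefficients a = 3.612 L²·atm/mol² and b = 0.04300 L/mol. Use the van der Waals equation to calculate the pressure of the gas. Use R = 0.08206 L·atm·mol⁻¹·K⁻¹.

P = nRT/(V − nb) − a n²/V²
nRT/(V − nb) = (5.00)(0.08206)(469.1)/(2.802 − 5.00×0.04300) = 192.47/2.5870 = 74.399 atm
a n²/V² = (3.612)(5.00)²/(2.802)² = 11.501 atm
P = 74.399 − 11.501 = 62.90 atm

P ≈ 62.90 atm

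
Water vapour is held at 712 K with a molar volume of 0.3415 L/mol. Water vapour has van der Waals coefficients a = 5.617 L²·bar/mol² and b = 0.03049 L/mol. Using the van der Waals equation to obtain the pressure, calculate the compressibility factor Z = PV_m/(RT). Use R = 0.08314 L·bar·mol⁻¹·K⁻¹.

P = RT/(V_m − b) − a/V_m² = (0.08314)(712)/(0.3415 − 0.03049) − 5.617/(0.3415)²
  = 59.196/0.31101 − 48.164 = 190.33 − 48.164 = 142.17 bar
Z = PV_m/(RT) = (142.17)(0.3415)/((0.08314)(712)) = 48.551/59.196 = 0.8202

Z ≈ 0.8202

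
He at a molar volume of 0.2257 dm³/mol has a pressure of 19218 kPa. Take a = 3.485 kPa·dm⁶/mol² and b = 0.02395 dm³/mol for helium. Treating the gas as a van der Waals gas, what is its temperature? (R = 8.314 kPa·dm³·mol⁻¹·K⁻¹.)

T = (P + a/V_m²)(V_m − b)/R
P + a/V_m² = 19218 + 3.485/(0.2257)² = 19286 kPa
V_m − b = 0.2257 − 0.02395 = 0.20175 dm³/mol
T = (19286)(0.20175)/8.314 = 468.0 K

T ≈ 468.0 K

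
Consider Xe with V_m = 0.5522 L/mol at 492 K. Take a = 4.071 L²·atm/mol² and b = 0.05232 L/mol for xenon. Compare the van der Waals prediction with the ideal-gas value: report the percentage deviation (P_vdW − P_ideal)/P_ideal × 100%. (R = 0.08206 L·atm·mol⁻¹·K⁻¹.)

Ideal: P_ideal = RT/V_m = (0.08206)(492)/0.5522 = 73.1139 atm
vdW: P = RT/(V_m − b) − a/V_m² = 40.3735/0.499880 − 4.071/0.304925 = 80.7664 − 13.3508 = 67.4156 atm
% deviation = (67.4156 − 73.1139)/73.1139 × 100% = -7.79%

-7.79 %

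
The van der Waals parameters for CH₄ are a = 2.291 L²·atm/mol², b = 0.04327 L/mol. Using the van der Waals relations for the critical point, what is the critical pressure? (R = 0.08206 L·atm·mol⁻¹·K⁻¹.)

P_c ≈ 45.32 atm

For a van der Waals gas, P_c = a/(27b²).
P_c = 2.291/(27×(0.04327)²) = 2.291/0.050552 = 45.32 atm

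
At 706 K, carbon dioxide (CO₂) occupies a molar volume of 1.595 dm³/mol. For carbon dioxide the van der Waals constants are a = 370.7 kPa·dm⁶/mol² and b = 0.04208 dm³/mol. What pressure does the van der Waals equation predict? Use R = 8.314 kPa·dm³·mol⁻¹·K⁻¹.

P = RT/(V_m − b) − a/V_m²
RT/(V_m − b) = (8.314)(706)/(1.595 − 0.04208) = 5869.7/1.5529 = 3779.8 kPa
a/V_m² = 370.7/(1.595)² = 145.71 kPa
P = 3779.8 − 145.71 = 3634 kPa

P ≈ 3634 kPa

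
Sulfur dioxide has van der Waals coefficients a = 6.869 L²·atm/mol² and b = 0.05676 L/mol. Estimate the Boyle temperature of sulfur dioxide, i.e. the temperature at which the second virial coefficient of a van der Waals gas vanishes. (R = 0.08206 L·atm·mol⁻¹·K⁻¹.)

For a van der Waals gas the second virial coefficient B₂ = b − a/(RT) vanishes at T_B = a/(Rb).
T_B = 6.869/(0.08206×0.05676) = 6.869/0.0046577 = 1475 K

T_B ≈ 1475 K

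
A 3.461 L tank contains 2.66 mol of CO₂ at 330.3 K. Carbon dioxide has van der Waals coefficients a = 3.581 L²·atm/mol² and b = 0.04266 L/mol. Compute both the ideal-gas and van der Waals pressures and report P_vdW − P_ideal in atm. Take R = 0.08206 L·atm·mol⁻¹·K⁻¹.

Ideal: P_ideal = nRT/V = (2.66)(0.08206)(330.3)/3.461 = 20.8315 atm
vdW: P = nRT/(V − nb) − a n²/V² = 72.0978/3.34752 − 25.3377/11.9785 = 21.5377 − 2.11526 = 19.4224 atm
ΔP = 19.4224 − 20.8315 = -1.409 atm

ΔP ≈ -1.409 atm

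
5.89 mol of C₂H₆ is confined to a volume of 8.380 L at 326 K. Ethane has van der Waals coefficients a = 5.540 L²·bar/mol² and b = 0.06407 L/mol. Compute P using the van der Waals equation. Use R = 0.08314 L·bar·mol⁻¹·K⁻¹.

P = nRT/(V − nb) − a n²/V²
nRT/(V − nb) = (5.89)(0.08314)(326)/(8.380 − 5.89×0.06407) = 159.64/8.0026 = 19.949 bar
a n²/V² = (5.540)(5.89)²/(8.380)² = 2.7369 bar
P = 19.949 − 2.7369 = 17.21 bar

P ≈ 17.21 bar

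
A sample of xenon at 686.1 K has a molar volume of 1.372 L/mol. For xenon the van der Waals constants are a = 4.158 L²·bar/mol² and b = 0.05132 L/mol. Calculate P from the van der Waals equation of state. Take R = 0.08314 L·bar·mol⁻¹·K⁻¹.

P ≈ 40.98 bar

P = RT/(V_m − b) − a/V_m²
RT/(V_m − b) = (0.08314)(686.1)/(1.372 − 0.05132) = 57.042/1.3207 = 43.191 bar
a/V_m² = 4.158/(1.372)² = 2.2089 bar
P = 43.191 − 2.2089 = 40.98 bar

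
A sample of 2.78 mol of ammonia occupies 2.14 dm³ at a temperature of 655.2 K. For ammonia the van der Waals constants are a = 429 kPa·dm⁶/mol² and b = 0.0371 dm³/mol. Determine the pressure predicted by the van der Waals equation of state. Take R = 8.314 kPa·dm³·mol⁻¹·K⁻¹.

P = nRT/(V − nb) − a n²/V²
nRT/(V − nb) = (2.78)(8.314)(655.2)/(2.14 − 2.78×0.0371) = 15144/2.0369 = 7434.8 kPa
a n²/V² = (429)(2.78)²/(2.14)² = 723.97 kPa
P = 7434.8 − 723.97 = 6711 kPa

P ≈ 6711 kPa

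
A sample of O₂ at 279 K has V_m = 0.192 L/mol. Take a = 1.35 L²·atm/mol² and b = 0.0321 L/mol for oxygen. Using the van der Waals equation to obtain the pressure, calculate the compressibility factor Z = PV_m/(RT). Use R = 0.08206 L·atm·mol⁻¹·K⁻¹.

Z ≈ 0.8936

P = RT/(V_m − b) − a/V_m² = (0.08206)(279)/(0.192 − 0.0321) − 1.35/(0.192)²
  = 22.895/0.15990 − 36.621 = 143.18 − 36.621 = 106.56 atm
Z = PV_m/(RT) = (106.56)(0.192)/((0.08206)(279)) = 20.460/22.895 = 0.8936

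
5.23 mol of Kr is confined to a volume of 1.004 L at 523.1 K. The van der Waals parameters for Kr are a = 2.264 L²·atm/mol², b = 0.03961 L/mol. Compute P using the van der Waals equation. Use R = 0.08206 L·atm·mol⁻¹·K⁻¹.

P = nRT/(V − nb) − a n²/V²
nRT/(V − nb) = (5.23)(0.08206)(523.1)/(1.004 − 5.23×0.03961) = 224.50/0.79684 = 281.74 atm
a n²/V² = (2.264)(5.23)²/(1.004)² = 61.435 atm
P = 281.74 − 61.435 = 220.3 atm

P ≈ 220.3 atm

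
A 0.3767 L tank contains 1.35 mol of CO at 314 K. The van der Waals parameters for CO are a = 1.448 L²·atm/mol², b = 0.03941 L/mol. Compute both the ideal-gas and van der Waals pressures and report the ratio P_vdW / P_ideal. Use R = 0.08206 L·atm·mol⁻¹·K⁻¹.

P_vdW / P_ideal ≈ 0.9631

Ideal: P_ideal = nRT/V = (1.35)(0.08206)(314)/0.3767 = 92.3420 atm
vdW: P = nRT/(V − nb) − a n²/V² = 34.7852/0.323497 − 2.63898/0.141903 = 107.529 − 18.5971 = 88.932 atm
Ratio = 88.932/92.3420 = 0.9631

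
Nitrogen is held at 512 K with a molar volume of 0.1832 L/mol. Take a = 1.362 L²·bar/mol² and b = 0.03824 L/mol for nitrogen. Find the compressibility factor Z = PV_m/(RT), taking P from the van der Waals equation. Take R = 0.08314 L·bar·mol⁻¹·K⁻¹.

Z ≈ 1.089

P = RT/(V_m − b) − a/V_m² = (0.08314)(512)/(0.1832 − 0.03824) − 1.362/(0.1832)²
  = 42.568/0.14496 − 40.581 = 293.65 − 40.581 = 253.07 bar
Z = PV_m/(RT) = (253.07)(0.1832)/((0.08314)(512)) = 46.362/42.568 = 1.089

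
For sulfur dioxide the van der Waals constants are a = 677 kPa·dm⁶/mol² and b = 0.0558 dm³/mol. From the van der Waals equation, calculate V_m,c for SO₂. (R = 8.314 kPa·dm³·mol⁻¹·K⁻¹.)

For a van der Waals gas, V_m,c = 3b.
V_m,c = 3×0.0558 = 0.1674 dm³/mol

V_m,c ≈ 0.1674 dm³/mol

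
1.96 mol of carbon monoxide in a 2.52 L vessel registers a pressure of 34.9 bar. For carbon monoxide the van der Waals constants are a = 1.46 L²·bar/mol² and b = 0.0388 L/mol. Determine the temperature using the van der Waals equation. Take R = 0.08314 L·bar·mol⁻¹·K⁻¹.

T = (P + a n²/V²)(V − nb)/(nR)
P + a n²/V² = 34.9 + (1.46)(1.96)²/(2.52)² = 35.783 bar
V − nb = 2.52 − (1.96)(0.0388) = 2.4440 L
T = (35.783)(2.4440)/((1.96)(0.08314)) = 536.7 K

T ≈ 536.7 K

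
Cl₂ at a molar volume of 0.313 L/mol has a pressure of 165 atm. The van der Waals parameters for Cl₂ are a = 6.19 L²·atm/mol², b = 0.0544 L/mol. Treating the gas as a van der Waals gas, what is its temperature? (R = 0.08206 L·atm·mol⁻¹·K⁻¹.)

T ≈ 719.1 K

T = (P + a/V_m²)(V_m − b)/R
P + a/V_m² = 165 + 6.19/(0.313)² = 228.18 atm
V_m − b = 0.313 − 0.0544 = 0.25860 L/mol
T = (228.18)(0.25860)/0.08206 = 719.1 K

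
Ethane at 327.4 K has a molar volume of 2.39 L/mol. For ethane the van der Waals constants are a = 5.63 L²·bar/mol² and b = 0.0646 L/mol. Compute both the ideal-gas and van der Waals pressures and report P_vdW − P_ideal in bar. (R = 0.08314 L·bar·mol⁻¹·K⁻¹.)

ΔP ≈ -0.669 bar

Ideal: P_ideal = RT/V_m = (0.08314)(327.4)/2.39 = 11.3891 bar
vdW: P = RT/(V_m − b) − a/V_m² = 27.2200/2.32540 − 5.63/5.71210 = 11.7055 − 0.985627 = 10.7199 bar
ΔP = 10.7199 − 11.3891 = -0.669 bar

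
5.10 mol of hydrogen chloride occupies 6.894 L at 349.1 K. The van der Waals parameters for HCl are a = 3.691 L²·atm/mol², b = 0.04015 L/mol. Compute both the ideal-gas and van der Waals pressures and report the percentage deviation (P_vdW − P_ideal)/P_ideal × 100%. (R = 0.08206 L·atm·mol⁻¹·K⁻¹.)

Ideal: P_ideal = nRT/V = (5.10)(0.08206)(349.1)/6.894 = 21.1924 atm
vdW: P = nRT/(V − nb) − a n²/V² = 146.100/6.68924 − 96.0029/47.5272 = 21.8410 − 2.01996 = 19.8210 atm
% deviation = (19.8210 − 21.1924)/21.1924 × 100% = -6.47%

-6.47 %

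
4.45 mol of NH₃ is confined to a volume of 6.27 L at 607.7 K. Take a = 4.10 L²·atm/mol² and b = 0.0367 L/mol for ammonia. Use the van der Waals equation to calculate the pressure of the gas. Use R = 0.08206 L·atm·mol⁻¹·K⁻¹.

P = nRT/(V − nb) − a n²/V²
nRT/(V − nb) = (4.45)(0.08206)(607.7)/(6.27 − 4.45×0.0367) = 221.91/6.1067 = 36.339 atm
a n²/V² = (4.10)(4.45)²/(6.27)² = 2.0652 atm
P = 36.339 − 2.0652 = 34.27 atm

P ≈ 34.27 atm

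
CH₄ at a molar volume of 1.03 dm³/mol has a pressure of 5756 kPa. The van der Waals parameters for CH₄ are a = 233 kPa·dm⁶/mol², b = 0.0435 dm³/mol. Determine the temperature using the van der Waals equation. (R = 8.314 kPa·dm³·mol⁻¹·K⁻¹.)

T = (P + a/V_m²)(V_m − b)/R
P + a/V_m² = 5756 + 233/(1.03)² = 5975.6 kPa
V_m − b = 1.03 − 0.0435 = 0.98650 dm³/mol
T = (5975.6)(0.98650)/8.314 = 709.0 K

T ≈ 709.0 K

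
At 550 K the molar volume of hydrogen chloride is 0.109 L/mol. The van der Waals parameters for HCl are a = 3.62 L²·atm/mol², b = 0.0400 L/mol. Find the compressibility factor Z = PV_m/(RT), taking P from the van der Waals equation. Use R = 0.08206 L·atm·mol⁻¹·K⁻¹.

Z ≈ 0.8439

P = RT/(V_m − b) − a/V_m² = (0.08206)(550)/(0.109 − 0.0400) − 3.62/(0.109)²
  = 45.133/0.069000 − 304.69 = 654.10 − 304.69 = 349.41 atm
Z = PV_m/(RT) = (349.41)(0.109)/((0.08206)(550)) = 38.086/45.133 = 0.8439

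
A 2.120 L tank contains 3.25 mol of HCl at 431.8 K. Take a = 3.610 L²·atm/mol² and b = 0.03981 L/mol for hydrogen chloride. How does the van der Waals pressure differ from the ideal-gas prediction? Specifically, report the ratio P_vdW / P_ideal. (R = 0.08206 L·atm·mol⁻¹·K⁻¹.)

Ideal: P_ideal = nRT/V = (3.25)(0.08206)(431.8)/2.120 = 54.3202 atm
vdW: P = nRT/(V − nb) − a n²/V² = 115.159/1.99062 − 38.1306/4.49440 = 57.8508 − 8.48402 = 49.3668 atm
Ratio = 49.3668/54.3202 = 0.9088

P_vdW / P_ideal ≈ 0.9088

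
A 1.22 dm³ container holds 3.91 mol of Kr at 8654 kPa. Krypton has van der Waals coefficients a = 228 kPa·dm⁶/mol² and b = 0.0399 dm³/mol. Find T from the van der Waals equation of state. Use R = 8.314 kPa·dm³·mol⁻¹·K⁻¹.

T ≈ 359.9 K

T = (P + a n²/V²)(V − nb)/(nR)
P + a n²/V² = 8654 + (228)(3.91)²/(1.22)² = 10996 kPa
V − nb = 1.22 − (3.91)(0.0399) = 1.0640 dm³
T = (10996)(1.0640)/((3.91)(8.314)) = 359.9 K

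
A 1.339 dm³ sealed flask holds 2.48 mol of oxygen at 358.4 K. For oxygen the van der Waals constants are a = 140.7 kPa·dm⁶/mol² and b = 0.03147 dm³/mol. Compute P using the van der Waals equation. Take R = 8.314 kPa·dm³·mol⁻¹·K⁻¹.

P ≈ 5378 kPa

P = nRT/(V − nb) − a n²/V²
nRT/(V − nb) = (2.48)(8.314)(358.4)/(1.339 − 2.48×0.03147) = 7389.7/1.2610 = 5860.2 kPa
a n²/V² = (140.7)(2.48)²/(1.339)² = 482.65 kPa
P = 5860.2 − 482.65 = 5378 kPa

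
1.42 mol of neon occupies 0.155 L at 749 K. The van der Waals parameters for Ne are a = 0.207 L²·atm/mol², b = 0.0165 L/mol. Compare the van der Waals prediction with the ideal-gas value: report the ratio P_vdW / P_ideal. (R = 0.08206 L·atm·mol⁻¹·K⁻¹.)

Ideal: P_ideal = nRT/V = (1.42)(0.08206)(749)/0.155 = 563.080 atm
vdW: P = nRT/(V − nb) − a n²/V² = 87.2774/0.131570 − 0.417395/0.0240250 = 663.353 − 17.3734 = 645.980 atm
Ratio = 645.980/563.080 = 1.147

P_vdW / P_ideal ≈ 1.147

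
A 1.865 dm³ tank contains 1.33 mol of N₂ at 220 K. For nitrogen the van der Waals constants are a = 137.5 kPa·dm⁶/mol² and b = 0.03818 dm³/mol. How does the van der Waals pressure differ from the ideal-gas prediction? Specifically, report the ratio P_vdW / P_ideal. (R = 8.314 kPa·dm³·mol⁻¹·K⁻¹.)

Ideal: P_ideal = nRT/V = (1.33)(8.314)(220)/1.865 = 1304.38 kPa
vdW: P = nRT/(V − nb) − a n²/V² = 2432.68/1.81422 − 243.224/3.47823 = 1340.90 − 69.9275 = 1270.97 kPa
Ratio = 1270.97/1304.38 = 0.9744

P_vdW / P_ideal ≈ 0.9744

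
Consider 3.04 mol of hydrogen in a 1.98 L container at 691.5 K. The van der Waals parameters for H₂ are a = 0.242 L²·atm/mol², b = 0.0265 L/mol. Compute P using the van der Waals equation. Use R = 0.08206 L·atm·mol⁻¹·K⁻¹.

P = nRT/(V − nb) − a n²/V²
nRT/(V − nb) = (3.04)(0.08206)(691.5)/(1.98 − 3.04×0.0265) = 172.50/1.8994 = 90.818 atm
a n²/V² = (0.242)(3.04)²/(1.98)² = 0.57047 atm
P = 90.818 − 0.57047 = 90.25 atm

P ≈ 90.25 atm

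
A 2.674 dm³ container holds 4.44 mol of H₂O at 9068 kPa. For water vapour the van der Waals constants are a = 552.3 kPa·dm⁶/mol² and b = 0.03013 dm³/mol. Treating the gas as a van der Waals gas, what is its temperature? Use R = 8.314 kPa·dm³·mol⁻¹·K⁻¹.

T = (P + a n²/V²)(V − nb)/(nR)
P + a n²/V² = 9068 + (552.3)(4.44)²/(2.674)² = 10591 kPa
V − nb = 2.674 − (4.44)(0.03013) = 2.5402 dm³
T = (10591)(2.5402)/((4.44)(8.314)) = 728.8 K

T ≈ 728.8 K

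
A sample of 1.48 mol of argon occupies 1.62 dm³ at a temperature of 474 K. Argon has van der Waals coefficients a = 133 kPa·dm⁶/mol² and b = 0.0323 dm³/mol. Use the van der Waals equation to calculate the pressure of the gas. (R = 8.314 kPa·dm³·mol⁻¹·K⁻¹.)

P = nRT/(V − nb) − a n²/V²
nRT/(V − nb) = (1.48)(8.314)(474)/(1.62 − 1.48×0.0323) = 5832.4/1.5722 = 3709.7 kPa
a n²/V² = (133)(1.48)²/(1.62)² = 111.01 kPa
P = 3709.7 − 111.01 = 3599 kPa

P ≈ 3599 kPa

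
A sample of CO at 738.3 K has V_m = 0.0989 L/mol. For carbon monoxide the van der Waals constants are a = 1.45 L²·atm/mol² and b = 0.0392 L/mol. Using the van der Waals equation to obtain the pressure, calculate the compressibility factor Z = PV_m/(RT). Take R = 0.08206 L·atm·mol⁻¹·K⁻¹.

P = RT/(V_m − b) − a/V_m² = (0.08206)(738.3)/(0.0989 − 0.0392) − 1.45/(0.0989)²
  = 60.585/0.059700 − 148.24 = 1014.8 − 148.24 = 866.6 atm
Z = PV_m/(RT) = (866.6)(0.0989)/((0.08206)(738.3)) = 85.707/60.585 = 1.415

Z ≈ 1.415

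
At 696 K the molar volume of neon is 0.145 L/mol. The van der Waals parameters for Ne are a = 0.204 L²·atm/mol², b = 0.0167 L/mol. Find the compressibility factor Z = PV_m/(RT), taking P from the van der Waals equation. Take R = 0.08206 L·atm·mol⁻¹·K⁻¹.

Z ≈ 1.106

P = RT/(V_m − b) − a/V_m² = (0.08206)(696)/(0.145 − 0.0167) − 0.204/(0.145)²
  = 57.114/0.12830 − 9.7027 = 445.16 − 9.7027 = 435.46 atm
Z = PV_m/(RT) = (435.46)(0.145)/((0.08206)(696)) = 63.142/57.114 = 1.106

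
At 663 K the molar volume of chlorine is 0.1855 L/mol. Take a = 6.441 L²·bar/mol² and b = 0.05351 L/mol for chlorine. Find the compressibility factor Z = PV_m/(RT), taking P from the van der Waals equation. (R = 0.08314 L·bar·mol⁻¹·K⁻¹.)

P = RT/(V_m − b) − a/V_m² = (0.08314)(663)/(0.1855 − 0.05351) − 6.441/(0.1855)²
  = 55.122/0.13199 − 187.18 = 417.62 − 187.18 = 230.44 bar
Z = PV_m/(RT) = (230.44)(0.1855)/((0.08314)(663)) = 42.747/55.122 = 0.7755

Z ≈ 0.7755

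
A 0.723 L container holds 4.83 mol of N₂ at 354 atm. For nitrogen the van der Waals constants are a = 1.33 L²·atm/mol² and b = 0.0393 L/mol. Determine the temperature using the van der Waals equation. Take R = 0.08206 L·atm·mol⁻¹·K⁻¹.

T = (P + a n²/V²)(V − nb)/(nR)
P + a n²/V² = 354 + (1.33)(4.83)²/(0.723)² = 413.36 atm
V − nb = 0.723 − (4.83)(0.0393) = 0.53318 L
T = (413.36)(0.53318)/((4.83)(0.08206)) = 556.1 K

T ≈ 556.1 K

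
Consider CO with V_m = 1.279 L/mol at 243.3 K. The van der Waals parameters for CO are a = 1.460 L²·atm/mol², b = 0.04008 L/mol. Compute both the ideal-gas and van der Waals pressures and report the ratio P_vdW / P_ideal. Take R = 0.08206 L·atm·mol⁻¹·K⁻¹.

P_vdW / P_ideal ≈ 0.9752

Ideal: P_ideal = RT/V_m = (0.08206)(243.3)/1.279 = 15.6100 atm
vdW: P = RT/(V_m − b) − a/V_m² = 19.9652/1.23892 − 1.460/1.63584 = 16.1150 − 0.892508 = 15.2225 atm
Ratio = 15.2225/15.6100 = 0.9752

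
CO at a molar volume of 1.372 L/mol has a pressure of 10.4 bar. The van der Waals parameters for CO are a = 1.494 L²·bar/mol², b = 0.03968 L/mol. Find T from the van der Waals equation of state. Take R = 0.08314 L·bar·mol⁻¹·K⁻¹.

T = (P + a/V_m²)(V_m − b)/R
P + a/V_m² = 10.4 + 1.494/(1.372)² = 11.194 bar
V_m − b = 1.372 − 0.03968 = 1.3323 L/mol
T = (11.194)(1.3323)/0.08314 = 179.4 K

T ≈ 179.4 K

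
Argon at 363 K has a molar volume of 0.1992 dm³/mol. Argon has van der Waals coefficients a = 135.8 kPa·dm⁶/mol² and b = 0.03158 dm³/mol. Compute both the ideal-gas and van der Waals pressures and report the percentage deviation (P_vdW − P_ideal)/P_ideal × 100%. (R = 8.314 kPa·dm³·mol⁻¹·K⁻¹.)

Ideal: P_ideal = RT/V_m = (8.314)(363)/0.1992 = 15150.5 kPa
vdW: P = RT/(V_m − b) − a/V_m² = 3017.98/0.167620 − 135.8/0.0396806 = 18004.9 − 3422.33 = 14582.6 kPa
% deviation = (14582.6 − 15150.5)/15150.5 × 100% = -3.75%

-3.75 %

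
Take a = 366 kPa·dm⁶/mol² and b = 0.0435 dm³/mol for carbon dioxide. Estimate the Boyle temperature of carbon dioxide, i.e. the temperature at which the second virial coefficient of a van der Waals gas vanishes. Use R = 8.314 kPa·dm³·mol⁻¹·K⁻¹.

T_B ≈ 1012 K

For a van der Waals gas the second virial coefficient B₂ = b − a/(RT) vanishes at T_B = a/(Rb).
T_B = 366/(8.314×0.0435) = 366/0.36166 = 1012 K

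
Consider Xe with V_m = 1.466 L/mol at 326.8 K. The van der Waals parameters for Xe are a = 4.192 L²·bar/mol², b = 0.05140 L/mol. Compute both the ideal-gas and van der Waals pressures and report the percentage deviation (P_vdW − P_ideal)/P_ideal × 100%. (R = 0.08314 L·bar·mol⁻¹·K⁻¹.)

-6.89 %

Ideal: P_ideal = RT/V_m = (0.08314)(326.8)/1.466 = 18.5335 bar
vdW: P = RT/(V_m − b) − a/V_m² = 27.1702/1.41460 − 4.192/2.14916 = 19.2070 − 1.95053 = 17.2565 bar
% deviation = (17.2565 − 18.5335)/18.5335 × 100% = -6.89%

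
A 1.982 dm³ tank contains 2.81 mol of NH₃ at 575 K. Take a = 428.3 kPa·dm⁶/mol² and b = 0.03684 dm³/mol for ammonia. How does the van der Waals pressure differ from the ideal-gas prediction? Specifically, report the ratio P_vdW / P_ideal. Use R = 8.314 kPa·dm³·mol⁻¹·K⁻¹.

Ideal: P_ideal = nRT/V = (2.81)(8.314)(575)/1.982 = 6777.67 kPa
vdW: P = nRT/(V − nb) − a n²/V² = 13433.3/1.87848 − 3381.90/3.92832 = 7151.15 − 860.902 = 6290.25 kPa
Ratio = 6290.25/6777.67 = 0.9281

P_vdW / P_ideal ≈ 0.9281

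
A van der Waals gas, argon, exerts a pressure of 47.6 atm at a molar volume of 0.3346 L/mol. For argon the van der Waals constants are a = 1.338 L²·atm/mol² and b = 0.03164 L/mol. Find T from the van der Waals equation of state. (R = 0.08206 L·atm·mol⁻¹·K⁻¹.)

T ≈ 219.9 K

T = (P + a/V_m²)(V_m − b)/R
P + a/V_m² = 47.6 + 1.338/(0.3346)² = 59.551 atm
V_m − b = 0.3346 − 0.03164 = 0.30296 L/mol
T = (59.551)(0.30296)/0.08206 = 219.9 K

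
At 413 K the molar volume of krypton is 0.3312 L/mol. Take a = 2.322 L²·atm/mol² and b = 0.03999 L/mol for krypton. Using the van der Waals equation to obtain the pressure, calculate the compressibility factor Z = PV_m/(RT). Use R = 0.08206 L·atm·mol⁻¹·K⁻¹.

P = RT/(V_m − b) − a/V_m² = (0.08206)(413)/(0.3312 − 0.03999) − 2.322/(0.3312)²
  = 33.891/0.29121 − 21.168 = 116.38 − 21.168 = 95.21 atm
Z = PV_m/(RT) = (95.21)(0.3312)/((0.08206)(413)) = 31.534/33.891 = 0.9305

Z ≈ 0.9305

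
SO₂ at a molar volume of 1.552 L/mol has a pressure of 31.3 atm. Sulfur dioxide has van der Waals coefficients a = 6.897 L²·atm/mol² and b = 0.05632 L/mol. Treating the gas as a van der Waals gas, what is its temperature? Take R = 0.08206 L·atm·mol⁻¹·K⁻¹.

T = (P + a/V_m²)(V_m − b)/R
P + a/V_m² = 31.3 + 6.897/(1.552)² = 34.163 atm
V_m − b = 1.552 − 0.05632 = 1.4957 L/mol
T = (34.163)(1.4957)/0.08206 = 622.7 K

T ≈ 622.7 K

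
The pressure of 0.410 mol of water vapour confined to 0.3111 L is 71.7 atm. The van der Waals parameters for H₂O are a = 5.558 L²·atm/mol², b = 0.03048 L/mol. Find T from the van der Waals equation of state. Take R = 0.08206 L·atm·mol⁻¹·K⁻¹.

T = (P + a n²/V²)(V − nb)/(nR)
P + a n²/V² = 71.7 + (5.558)(0.410)²/(0.3111)² = 81.354 atm
V − nb = 0.3111 − (0.410)(0.03048) = 0.29860 L
T = (81.354)(0.29860)/((0.410)(0.08206)) = 722.0 K

T ≈ 722.0 K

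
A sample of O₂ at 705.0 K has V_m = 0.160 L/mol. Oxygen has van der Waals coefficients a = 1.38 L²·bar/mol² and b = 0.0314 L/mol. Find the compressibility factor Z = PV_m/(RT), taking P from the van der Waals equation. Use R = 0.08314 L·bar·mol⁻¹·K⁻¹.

P = RT/(V_m − b) − a/V_m² = (0.08314)(705.0)/(0.160 − 0.0314) − 1.38/(0.160)²
  = 58.614/0.12860 − 53.906 = 455.79 − 53.906 = 401.88 bar
Z = PV_m/(RT) = (401.88)(0.160)/((0.08314)(705.0)) = 64.301/58.614 = 1.097

Z ≈ 1.097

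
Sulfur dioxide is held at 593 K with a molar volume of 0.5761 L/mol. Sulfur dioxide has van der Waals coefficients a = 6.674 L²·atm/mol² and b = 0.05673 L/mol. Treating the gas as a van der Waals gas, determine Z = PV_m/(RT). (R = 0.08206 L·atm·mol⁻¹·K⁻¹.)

P = RT/(V_m − b) − a/V_m² = (0.08206)(593)/(0.5761 − 0.05673) − 6.674/(0.5761)²
  = 48.662/0.51937 − 20.109 = 93.694 − 20.109 = 73.585 atm
Z = PV_m/(RT) = (73.585)(0.5761)/((0.08206)(593)) = 42.392/48.662 = 0.8712

Z ≈ 0.8712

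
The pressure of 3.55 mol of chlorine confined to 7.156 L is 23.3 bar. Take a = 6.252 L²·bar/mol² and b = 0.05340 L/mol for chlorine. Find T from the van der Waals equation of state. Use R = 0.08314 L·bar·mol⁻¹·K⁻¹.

T = (P + a n²/V²)(V − nb)/(nR)
P + a n²/V² = 23.3 + (6.252)(3.55)²/(7.156)² = 24.839 bar
V − nb = 7.156 − (3.55)(0.05340) = 6.9664 L
T = (24.839)(6.9664)/((3.55)(0.08314)) = 586.3 K

T ≈ 586.3 K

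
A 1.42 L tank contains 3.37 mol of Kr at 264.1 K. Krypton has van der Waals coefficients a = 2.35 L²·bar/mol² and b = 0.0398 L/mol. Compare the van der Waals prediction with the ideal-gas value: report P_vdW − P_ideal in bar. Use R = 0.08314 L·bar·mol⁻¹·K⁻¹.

Ideal: P_ideal = nRT/V = (3.37)(0.08314)(264.1)/1.42 = 52.1099 bar
vdW: P = nRT/(V − nb) − a n²/V² = 73.9960/1.28587 − 26.6887/2.01640 = 57.5455 − 13.2358 = 44.3097 bar
ΔP = 44.3097 − 52.1099 = -7.800 bar

ΔP ≈ -7.800 bar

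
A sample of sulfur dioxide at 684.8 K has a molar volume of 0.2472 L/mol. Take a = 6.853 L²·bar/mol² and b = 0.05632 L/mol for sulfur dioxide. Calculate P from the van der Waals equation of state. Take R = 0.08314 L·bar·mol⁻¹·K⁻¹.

P = RT/(V_m − b) − a/V_m²
RT/(V_m − b) = (0.08314)(684.8)/(0.2472 − 0.05632) = 56.934/0.19088 = 298.27 bar
a/V_m² = 6.853/(0.2472)² = 112.15 bar
P = 298.27 − 112.15 = 186.1 bar

P ≈ 186.1 bar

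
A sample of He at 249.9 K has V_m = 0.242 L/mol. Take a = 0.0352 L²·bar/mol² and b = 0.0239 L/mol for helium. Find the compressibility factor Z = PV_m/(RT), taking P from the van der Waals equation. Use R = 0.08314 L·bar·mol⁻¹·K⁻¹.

Z ≈ 1.103

P = RT/(V_m − b) − a/V_m² = (0.08314)(249.9)/(0.242 − 0.0239) − 0.0352/(0.242)²
  = 20.777/0.21810 − 0.60105 = 95.264 − 0.60105 = 94.663 bar
Z = PV_m/(RT) = (94.663)(0.242)/((0.08314)(249.9)) = 22.908/20.777 = 1.103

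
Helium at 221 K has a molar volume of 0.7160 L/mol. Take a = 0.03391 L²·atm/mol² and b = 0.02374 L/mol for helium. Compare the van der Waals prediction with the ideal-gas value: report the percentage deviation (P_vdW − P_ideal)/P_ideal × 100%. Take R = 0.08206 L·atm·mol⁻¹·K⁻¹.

Ideal: P_ideal = RT/V_m = (0.08206)(221)/0.7160 = 25.3286 atm
vdW: P = RT/(V_m − b) − a/V_m² = 18.1353/0.692260 − 0.03391/0.512656 = 26.1972 − 0.0661457 = 26.1311 atm
% deviation = (26.1311 − 25.3286)/25.3286 × 100% = 3.17%

3.17 %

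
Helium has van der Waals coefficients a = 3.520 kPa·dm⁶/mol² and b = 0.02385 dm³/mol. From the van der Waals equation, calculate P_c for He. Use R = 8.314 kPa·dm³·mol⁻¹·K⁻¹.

For a van der Waals gas, P_c = a/(27b²).
P_c = 3.520/(27×(0.02385)²) = 3.520/0.015358 = 229.2 kPa

P_c ≈ 229.2 kPa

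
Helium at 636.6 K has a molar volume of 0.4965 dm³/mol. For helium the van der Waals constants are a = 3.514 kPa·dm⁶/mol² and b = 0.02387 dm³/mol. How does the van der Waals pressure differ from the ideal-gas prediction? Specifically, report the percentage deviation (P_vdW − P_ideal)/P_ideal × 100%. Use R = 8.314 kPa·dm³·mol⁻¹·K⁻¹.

Ideal: P_ideal = RT/V_m = (8.314)(636.6)/0.4965 = 10660.0 kPa
vdW: P = RT/(V_m − b) − a/V_m² = 5292.69/0.472630 − 3.514/0.246512 = 11198.4 − 14.2549 = 11184.1 kPa
% deviation = (11184.1 − 10660.0)/10660.0 × 100% = 4.92%

4.92 %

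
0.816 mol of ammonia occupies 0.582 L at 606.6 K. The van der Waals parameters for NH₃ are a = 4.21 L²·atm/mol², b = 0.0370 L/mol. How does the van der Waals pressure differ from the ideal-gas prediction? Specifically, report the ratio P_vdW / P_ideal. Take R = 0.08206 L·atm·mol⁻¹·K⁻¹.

P_vdW / P_ideal ≈ 0.9361

Ideal: P_ideal = nRT/V = (0.816)(0.08206)(606.6)/0.582 = 69.7913 atm
vdW: P = nRT/(V − nb) − a n²/V² = 40.6185/0.551808 − 2.80325/0.338724 = 73.6098 − 8.27591 = 65.3339 atm
Ratio = 65.3339/69.7913 = 0.9361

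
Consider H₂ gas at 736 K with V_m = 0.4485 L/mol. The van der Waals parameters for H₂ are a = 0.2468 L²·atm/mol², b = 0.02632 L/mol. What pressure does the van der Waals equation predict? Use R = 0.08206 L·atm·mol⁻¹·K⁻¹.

P = RT/(V_m − b) − a/V_m²
RT/(V_m − b) = (0.08206)(736)/(0.4485 − 0.02632) = 60.396/0.42218 = 143.06 atm
a/V_m² = 0.2468/(0.4485)² = 1.2269 atm
P = 143.06 − 1.2269 = 141.8 atm

P ≈ 141.8 atm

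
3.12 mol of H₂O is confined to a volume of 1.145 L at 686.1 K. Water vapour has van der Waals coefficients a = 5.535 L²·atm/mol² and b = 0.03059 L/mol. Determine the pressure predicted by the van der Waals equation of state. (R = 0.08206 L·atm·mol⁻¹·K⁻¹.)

P = nRT/(V − nb) − a n²/V²
nRT/(V − nb) = (3.12)(0.08206)(686.1)/(1.145 − 3.12×0.03059) = 175.66/1.0496 = 167.36 atm
a n²/V² = (5.535)(3.12)²/(1.145)² = 41.098 atm
P = 167.36 − 41.098 = 126.3 atm

P ≈ 126.3 atm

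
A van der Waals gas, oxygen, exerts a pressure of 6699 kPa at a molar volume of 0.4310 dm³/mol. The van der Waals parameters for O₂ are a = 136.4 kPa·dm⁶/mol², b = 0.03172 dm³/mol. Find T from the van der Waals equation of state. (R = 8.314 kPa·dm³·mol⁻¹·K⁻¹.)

T ≈ 357.0 K

T = (P + a/V_m²)(V_m − b)/R
P + a/V_m² = 6699 + 136.4/(0.4310)² = 7433.3 kPa
V_m − b = 0.4310 − 0.03172 = 0.39928 dm³/mol
T = (7433.3)(0.39928)/8.314 = 357.0 K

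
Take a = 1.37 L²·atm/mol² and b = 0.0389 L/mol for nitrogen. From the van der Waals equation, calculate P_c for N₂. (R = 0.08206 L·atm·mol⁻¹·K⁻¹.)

P_c ≈ 33.53 atm

For a van der Waals gas, P_c = a/(27b²).
P_c = 1.37/(27×(0.0389)²) = 1.37/0.040857 = 33.53 atm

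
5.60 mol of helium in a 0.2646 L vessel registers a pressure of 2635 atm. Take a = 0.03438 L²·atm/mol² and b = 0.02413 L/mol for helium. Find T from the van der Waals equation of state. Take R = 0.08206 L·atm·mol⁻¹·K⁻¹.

T = (P + a n²/V²)(V − nb)/(nR)
P + a n²/V² = 2635 + (0.03438)(5.60)²/(0.2646)² = 2650.4 atm
V − nb = 0.2646 − (5.60)(0.02413) = 0.12947 L
T = (2650.4)(0.12947)/((5.60)(0.08206)) = 746.7 K

T ≈ 746.7 K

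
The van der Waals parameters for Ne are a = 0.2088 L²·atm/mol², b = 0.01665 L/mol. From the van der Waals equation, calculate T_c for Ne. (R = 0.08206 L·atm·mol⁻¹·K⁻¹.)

T_c ≈ 45.28 K

For a van der Waals gas, T_c = 8a/(27Rb).
T_c = 8×0.2088/(27×0.08206×0.01665) = 1.6704/0.036890 = 45.28 K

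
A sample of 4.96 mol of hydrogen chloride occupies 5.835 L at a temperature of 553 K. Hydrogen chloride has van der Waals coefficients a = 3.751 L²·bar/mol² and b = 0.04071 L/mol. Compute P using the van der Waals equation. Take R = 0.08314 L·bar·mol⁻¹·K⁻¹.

P = nRT/(V − nb) − a n²/V²
nRT/(V − nb) = (4.96)(0.08314)(553)/(5.835 − 4.96×0.04071) = 228.04/5.6331 = 40.482 bar
a n²/V² = (3.751)(4.96)²/(5.835)² = 2.7104 bar
P = 40.482 − 2.7104 = 37.77 bar

P ≈ 37.77 bar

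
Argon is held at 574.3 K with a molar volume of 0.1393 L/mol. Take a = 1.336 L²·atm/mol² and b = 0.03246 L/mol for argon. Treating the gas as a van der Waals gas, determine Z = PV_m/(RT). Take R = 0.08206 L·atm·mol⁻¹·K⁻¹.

Z ≈ 1.100

P = RT/(V_m − b) − a/V_m² = (0.08206)(574.3)/(0.1393 − 0.03246) − 1.336/(0.1393)²
  = 47.127/0.10684 − 68.850 = 441.10 − 68.850 = 372.25 atm
Z = PV_m/(RT) = (372.25)(0.1393)/((0.08206)(574.3)) = 51.854/47.127 = 1.100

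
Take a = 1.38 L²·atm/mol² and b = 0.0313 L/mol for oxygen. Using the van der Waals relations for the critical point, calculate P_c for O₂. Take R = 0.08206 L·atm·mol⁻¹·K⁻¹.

P_c ≈ 52.17 atm

For a van der Waals gas, P_c = a/(27b²).
P_c = 1.38/(27×(0.0313)²) = 1.38/0.026452 = 52.17 atm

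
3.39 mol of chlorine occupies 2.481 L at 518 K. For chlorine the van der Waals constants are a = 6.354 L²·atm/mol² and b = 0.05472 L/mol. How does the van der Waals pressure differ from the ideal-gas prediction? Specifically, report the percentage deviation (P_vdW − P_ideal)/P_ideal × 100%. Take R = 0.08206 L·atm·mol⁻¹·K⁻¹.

-12.34 %

Ideal: P_ideal = nRT/V = (3.39)(0.08206)(518)/2.481 = 58.0810 atm
vdW: P = nRT/(V − nb) − a n²/V² = 144.099/2.29550 − 73.0208/6.15536 = 62.7746 − 11.8630 = 50.9116 atm
% deviation = (50.9116 − 58.0810)/58.0810 × 100% = -12.34%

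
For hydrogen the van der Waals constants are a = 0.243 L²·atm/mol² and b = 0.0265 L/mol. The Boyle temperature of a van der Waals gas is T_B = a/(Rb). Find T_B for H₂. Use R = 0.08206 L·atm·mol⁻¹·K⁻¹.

T_B ≈ 111.7 K

For a van der Waals gas the second virial coefficient B₂ = b − a/(RT) vanishes at T_B = a/(Rb).
T_B = 0.243/(0.08206×0.0265) = 0.243/0.0021746 = 111.7 K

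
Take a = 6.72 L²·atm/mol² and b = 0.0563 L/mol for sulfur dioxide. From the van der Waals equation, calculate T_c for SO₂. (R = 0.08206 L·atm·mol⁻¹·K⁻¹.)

T_c ≈ 431.0 K

For a van der Waals gas, T_c = 8a/(27Rb).
T_c = 8×6.72/(27×0.08206×0.0563) = 53.760/0.12474 = 431.0 K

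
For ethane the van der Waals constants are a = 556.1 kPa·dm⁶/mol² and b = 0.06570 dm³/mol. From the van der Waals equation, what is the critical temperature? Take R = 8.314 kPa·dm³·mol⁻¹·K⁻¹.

T_c ≈ 301.7 K

For a van der Waals gas, T_c = 8a/(27Rb).
T_c = 8×556.1/(27×8.314×0.06570) = 4448.8/14.748 = 301.7 K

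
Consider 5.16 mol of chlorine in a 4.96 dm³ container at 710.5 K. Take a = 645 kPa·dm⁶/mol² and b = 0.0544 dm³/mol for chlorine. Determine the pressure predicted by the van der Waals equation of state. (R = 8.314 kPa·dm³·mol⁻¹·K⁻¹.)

P = nRT/(V − nb) − a n²/V²
nRT/(V − nb) = (5.16)(8.314)(710.5)/(4.96 − 5.16×0.0544) = 30481/4.6793 = 6514.0 kPa
a n²/V² = (645)(5.16)²/(4.96)² = 698.06 kPa
P = 6514.0 − 698.06 = 5816 kPa

P ≈ 5816 kPa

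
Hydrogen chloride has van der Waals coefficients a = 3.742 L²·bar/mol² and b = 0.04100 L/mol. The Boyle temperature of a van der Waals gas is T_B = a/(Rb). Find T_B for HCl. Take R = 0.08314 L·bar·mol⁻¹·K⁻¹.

T_B ≈ 1098 K

For a van der Waals gas the second virial coefficient B₂ = b − a/(RT) vanishes at T_B = a/(Rb).
T_B = 3.742/(0.08314×0.04100) = 3.742/0.0034087 = 1098 K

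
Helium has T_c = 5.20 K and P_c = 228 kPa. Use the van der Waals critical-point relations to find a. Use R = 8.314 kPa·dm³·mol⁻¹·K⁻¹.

From T_c = 8a/(27Rb) and P_c = a/(27b²): a = 27 R² T_c²/(64 P_c).
a = 27×(8.314)²×(5.20)²/(64×228) = 50465/14592 = 3.458 kPa·dm⁶/mol²

a ≈ 3.458 kPa·dm⁶/mol²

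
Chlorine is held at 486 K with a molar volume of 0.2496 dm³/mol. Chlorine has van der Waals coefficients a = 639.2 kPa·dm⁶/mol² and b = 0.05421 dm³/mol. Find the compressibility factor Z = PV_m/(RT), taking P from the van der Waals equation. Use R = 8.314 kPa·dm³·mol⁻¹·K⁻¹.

Z ≈ 0.6437

P = RT/(V_m − b) − a/V_m² = (8.314)(486)/(0.2496 − 0.05421) − 639.2/(0.2496)²
  = 4040.6/0.19539 − 10260 = 20680 − 10260 = 10420 kPa
Z = PV_m/(RT) = (10420)(0.2496)/((8.314)(486)) = 2600.8/4040.6 = 0.6437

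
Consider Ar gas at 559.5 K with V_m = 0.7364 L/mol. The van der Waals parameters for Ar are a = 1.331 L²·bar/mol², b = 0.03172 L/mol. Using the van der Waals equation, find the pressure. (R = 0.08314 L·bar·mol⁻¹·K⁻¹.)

P ≈ 63.56 bar

P = RT/(V_m − b) − a/V_m²
RT/(V_m − b) = (0.08314)(559.5)/(0.7364 − 0.03172) = 46.517/0.70468 = 66.012 bar
a/V_m² = 1.331/(0.7364)² = 2.4544 bar
P = 66.012 − 2.4544 = 63.56 bar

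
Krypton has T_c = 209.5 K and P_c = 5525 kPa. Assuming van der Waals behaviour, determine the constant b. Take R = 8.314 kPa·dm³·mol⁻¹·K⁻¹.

b ≈ 0.03941 dm³/mol

From T_c = 8a/(27Rb) and P_c = a/(27b²): b = R T_c/(8 P_c).
b = (8.314)(209.5)/(8×5525) = 1741.8/44200 = 0.03941 dm³/mol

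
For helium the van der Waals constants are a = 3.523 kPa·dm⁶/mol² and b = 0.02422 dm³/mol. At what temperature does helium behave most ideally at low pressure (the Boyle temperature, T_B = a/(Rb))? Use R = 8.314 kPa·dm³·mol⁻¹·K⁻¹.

For a van der Waals gas the second virial coefficient B₂ = b − a/(RT) vanishes at T_B = a/(Rb).
T_B = 3.523/(8.314×0.02422) = 3.523/0.20137 = 17.50 K

T_B ≈ 17.50 K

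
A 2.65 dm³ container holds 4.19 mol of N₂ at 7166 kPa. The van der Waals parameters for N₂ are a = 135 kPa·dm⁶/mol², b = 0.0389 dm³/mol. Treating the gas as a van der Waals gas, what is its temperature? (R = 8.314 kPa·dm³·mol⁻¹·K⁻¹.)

T = (P + a n²/V²)(V − nb)/(nR)
P + a n²/V² = 7166 + (135)(4.19)²/(2.65)² = 7503.5 kPa
V − nb = 2.65 − (4.19)(0.0389) = 2.4870 dm³
T = (7503.5)(2.4870)/((4.19)(8.314)) = 535.7 K

T ≈ 535.7 K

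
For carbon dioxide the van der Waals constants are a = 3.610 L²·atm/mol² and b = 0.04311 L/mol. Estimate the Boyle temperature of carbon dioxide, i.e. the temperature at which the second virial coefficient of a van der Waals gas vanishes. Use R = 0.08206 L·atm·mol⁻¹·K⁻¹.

T_B ≈ 1020 K

For a van der Waals gas the second virial coefficient B₂ = b − a/(RT) vanishes at T_B = a/(Rb).
T_B = 3.610/(0.08206×0.04311) = 3.610/0.0035376 = 1020 K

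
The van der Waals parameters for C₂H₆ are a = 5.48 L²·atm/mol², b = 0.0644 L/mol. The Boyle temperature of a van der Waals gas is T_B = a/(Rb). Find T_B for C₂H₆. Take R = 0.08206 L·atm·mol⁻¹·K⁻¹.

For a van der Waals gas the second virial coefficient B₂ = b − a/(RT) vanishes at T_B = a/(Rb).
T_B = 5.48/(0.08206×0.0644) = 5.48/0.0052847 = 1037 K

T_B ≈ 1037 K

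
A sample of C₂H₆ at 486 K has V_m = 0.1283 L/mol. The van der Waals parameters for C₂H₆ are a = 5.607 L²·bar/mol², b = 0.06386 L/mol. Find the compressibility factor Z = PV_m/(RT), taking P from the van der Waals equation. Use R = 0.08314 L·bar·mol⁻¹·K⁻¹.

P = RT/(V_m − b) − a/V_m² = (0.08314)(486)/(0.1283 − 0.06386) − 5.607/(0.1283)²
  = 40.406/0.064440 − 340.63 = 627.03 − 340.63 = 286.40 bar
Z = PV_m/(RT) = (286.40)(0.1283)/((0.08314)(486)) = 36.745/40.406 = 0.9094

Z ≈ 0.9094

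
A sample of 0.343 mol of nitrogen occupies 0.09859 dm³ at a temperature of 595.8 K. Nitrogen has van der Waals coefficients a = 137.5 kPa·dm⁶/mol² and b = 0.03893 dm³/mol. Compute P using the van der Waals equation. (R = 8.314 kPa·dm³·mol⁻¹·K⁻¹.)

P ≈ 18269 kPa

P = nRT/(V − nb) − a n²/V²
nRT/(V − nb) = (0.343)(8.314)(595.8)/(0.09859 − 0.343×0.03893) = 1699.0/0.085237 = 19933 kPa
a n²/V² = (137.5)(0.343)²/(0.09859)² = 1664.3 kPa
P = 19933 − 1664.3 = 18269 kPa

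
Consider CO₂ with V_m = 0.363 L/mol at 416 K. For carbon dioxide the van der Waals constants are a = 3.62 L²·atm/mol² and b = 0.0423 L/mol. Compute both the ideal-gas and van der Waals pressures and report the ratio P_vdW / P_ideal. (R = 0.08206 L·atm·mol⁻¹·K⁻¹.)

Ideal: P_ideal = RT/V_m = (0.08206)(416)/0.363 = 94.0412 atm
vdW: P = RT/(V_m − b) − a/V_m² = 34.1370/0.320700 − 3.62/0.131769 = 106.445 − 27.4723 = 78.973 atm
Ratio = 78.973/94.0412 = 0.8398

P_vdW / P_ideal ≈ 0.8398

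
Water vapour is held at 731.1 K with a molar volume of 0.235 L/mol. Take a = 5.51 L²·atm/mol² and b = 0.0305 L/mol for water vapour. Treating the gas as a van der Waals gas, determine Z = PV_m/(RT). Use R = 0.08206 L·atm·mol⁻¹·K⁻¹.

P = RT/(V_m − b) − a/V_m² = (0.08206)(731.1)/(0.235 − 0.0305) − 5.51/(0.235)²
  = 59.994/0.20450 − 99.774 = 293.37 − 99.774 = 193.60 atm
Z = PV_m/(RT) = (193.60)(0.235)/((0.08206)(731.1)) = 45.496/59.994 = 0.7583

Z ≈ 0.7583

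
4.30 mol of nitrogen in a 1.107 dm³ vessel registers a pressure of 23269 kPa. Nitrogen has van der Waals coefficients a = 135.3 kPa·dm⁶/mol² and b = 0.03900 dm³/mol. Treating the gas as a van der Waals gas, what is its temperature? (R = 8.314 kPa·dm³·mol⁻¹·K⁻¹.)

T ≈ 665.0 K

T = (P + a n²/V²)(V − nb)/(nR)
P + a n²/V² = 23269 + (135.3)(4.30)²/(1.107)² = 25310 kPa
V − nb = 1.107 − (4.30)(0.03900) = 0.93930 dm³
T = (25310)(0.93930)/((4.30)(8.314)) = 665.0 K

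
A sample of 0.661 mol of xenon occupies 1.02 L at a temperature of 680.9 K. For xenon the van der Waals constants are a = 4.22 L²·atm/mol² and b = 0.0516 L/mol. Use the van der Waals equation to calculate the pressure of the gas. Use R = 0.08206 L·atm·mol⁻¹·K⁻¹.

P ≈ 35.69 atm

P = nRT/(V − nb) − a n²/V²
nRT/(V − nb) = (0.661)(0.08206)(680.9)/(1.02 − 0.661×0.0516) = 36.933/0.98589 = 37.462 atm
a n²/V² = (4.22)(0.661)²/(1.02)² = 1.7722 atm
P = 37.462 − 1.7722 = 35.69 atm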